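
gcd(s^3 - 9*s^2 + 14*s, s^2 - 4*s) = s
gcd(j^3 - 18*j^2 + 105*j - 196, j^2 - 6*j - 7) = j - 7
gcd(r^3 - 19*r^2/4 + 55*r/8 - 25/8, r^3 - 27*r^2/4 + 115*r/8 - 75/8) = r^2 - 15*r/4 + 25/8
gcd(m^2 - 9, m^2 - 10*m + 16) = 1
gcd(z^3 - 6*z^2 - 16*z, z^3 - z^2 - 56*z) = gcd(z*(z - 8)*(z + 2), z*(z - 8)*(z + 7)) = z^2 - 8*z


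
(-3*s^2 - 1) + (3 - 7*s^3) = -7*s^3 - 3*s^2 + 2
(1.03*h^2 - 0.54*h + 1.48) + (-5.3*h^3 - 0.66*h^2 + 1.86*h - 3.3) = -5.3*h^3 + 0.37*h^2 + 1.32*h - 1.82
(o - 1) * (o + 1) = o^2 - 1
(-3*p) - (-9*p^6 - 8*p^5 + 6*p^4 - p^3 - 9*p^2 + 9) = 9*p^6 + 8*p^5 - 6*p^4 + p^3 + 9*p^2 - 3*p - 9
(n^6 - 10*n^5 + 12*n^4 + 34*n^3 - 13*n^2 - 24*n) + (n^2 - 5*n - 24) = n^6 - 10*n^5 + 12*n^4 + 34*n^3 - 12*n^2 - 29*n - 24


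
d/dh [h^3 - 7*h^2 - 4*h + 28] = 3*h^2 - 14*h - 4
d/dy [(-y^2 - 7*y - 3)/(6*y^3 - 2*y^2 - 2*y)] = 3*(y^4 + 14*y^3 + 7*y^2 - 2*y - 1)/(2*y^2*(9*y^4 - 6*y^3 - 5*y^2 + 2*y + 1))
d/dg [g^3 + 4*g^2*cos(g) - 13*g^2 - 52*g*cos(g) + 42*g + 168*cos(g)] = -4*g^2*sin(g) + 3*g^2 + 52*g*sin(g) + 8*g*cos(g) - 26*g - 168*sin(g) - 52*cos(g) + 42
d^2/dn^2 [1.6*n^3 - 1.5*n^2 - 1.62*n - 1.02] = 9.6*n - 3.0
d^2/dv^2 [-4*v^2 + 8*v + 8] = -8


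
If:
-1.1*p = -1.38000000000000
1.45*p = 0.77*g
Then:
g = 2.36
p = 1.25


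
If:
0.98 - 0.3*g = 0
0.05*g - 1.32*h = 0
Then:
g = 3.27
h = 0.12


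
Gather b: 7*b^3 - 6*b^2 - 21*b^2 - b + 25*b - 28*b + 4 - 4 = 7*b^3 - 27*b^2 - 4*b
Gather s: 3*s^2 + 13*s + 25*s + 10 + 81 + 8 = 3*s^2 + 38*s + 99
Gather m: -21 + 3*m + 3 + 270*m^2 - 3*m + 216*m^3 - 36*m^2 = 216*m^3 + 234*m^2 - 18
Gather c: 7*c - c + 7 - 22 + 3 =6*c - 12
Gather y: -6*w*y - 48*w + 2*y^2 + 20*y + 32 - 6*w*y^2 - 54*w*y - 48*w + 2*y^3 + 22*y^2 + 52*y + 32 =-96*w + 2*y^3 + y^2*(24 - 6*w) + y*(72 - 60*w) + 64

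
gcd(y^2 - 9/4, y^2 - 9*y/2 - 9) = y + 3/2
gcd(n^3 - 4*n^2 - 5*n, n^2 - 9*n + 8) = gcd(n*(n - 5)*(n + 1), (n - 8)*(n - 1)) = 1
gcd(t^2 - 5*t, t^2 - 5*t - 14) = 1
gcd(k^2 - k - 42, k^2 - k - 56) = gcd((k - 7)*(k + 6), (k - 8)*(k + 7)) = 1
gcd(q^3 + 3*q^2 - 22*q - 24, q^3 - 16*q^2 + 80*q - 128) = q - 4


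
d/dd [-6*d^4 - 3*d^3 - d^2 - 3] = d*(-24*d^2 - 9*d - 2)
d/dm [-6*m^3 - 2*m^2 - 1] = 2*m*(-9*m - 2)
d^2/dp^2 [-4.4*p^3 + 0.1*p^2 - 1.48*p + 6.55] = 0.2 - 26.4*p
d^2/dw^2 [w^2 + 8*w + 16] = 2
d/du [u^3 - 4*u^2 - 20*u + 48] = 3*u^2 - 8*u - 20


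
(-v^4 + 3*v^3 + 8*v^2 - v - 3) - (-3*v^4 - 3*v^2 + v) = 2*v^4 + 3*v^3 + 11*v^2 - 2*v - 3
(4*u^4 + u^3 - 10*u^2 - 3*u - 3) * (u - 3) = 4*u^5 - 11*u^4 - 13*u^3 + 27*u^2 + 6*u + 9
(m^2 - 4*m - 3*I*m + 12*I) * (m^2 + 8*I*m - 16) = m^4 - 4*m^3 + 5*I*m^3 + 8*m^2 - 20*I*m^2 - 32*m + 48*I*m - 192*I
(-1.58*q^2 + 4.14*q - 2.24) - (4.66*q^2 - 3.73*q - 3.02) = -6.24*q^2 + 7.87*q + 0.78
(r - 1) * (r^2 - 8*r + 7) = r^3 - 9*r^2 + 15*r - 7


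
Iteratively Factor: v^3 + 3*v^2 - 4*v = (v - 1)*(v^2 + 4*v) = v*(v - 1)*(v + 4)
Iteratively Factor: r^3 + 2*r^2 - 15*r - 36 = (r - 4)*(r^2 + 6*r + 9) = (r - 4)*(r + 3)*(r + 3)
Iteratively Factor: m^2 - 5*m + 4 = (m - 1)*(m - 4)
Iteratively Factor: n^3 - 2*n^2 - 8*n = (n)*(n^2 - 2*n - 8) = n*(n + 2)*(n - 4)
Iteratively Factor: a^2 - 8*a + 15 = (a - 3)*(a - 5)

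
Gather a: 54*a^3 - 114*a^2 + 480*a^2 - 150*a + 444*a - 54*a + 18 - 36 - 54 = 54*a^3 + 366*a^2 + 240*a - 72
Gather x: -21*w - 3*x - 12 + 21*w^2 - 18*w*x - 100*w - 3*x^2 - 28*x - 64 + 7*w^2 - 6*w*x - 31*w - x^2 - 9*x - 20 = 28*w^2 - 152*w - 4*x^2 + x*(-24*w - 40) - 96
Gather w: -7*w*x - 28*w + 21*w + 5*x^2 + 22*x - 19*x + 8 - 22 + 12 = w*(-7*x - 7) + 5*x^2 + 3*x - 2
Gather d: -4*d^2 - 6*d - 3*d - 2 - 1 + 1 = -4*d^2 - 9*d - 2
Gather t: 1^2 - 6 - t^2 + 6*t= -t^2 + 6*t - 5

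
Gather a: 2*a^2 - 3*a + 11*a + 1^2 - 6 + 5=2*a^2 + 8*a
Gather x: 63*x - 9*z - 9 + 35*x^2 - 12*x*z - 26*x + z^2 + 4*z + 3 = 35*x^2 + x*(37 - 12*z) + z^2 - 5*z - 6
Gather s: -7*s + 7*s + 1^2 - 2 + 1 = 0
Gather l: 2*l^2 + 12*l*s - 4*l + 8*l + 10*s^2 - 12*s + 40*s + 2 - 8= 2*l^2 + l*(12*s + 4) + 10*s^2 + 28*s - 6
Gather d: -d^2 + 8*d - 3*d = -d^2 + 5*d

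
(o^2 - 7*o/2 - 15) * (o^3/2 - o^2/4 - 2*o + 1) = o^5/2 - 2*o^4 - 69*o^3/8 + 47*o^2/4 + 53*o/2 - 15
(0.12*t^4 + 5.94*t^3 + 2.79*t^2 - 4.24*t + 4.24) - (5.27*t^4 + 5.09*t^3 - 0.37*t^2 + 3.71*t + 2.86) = -5.15*t^4 + 0.850000000000001*t^3 + 3.16*t^2 - 7.95*t + 1.38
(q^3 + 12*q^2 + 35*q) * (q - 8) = q^4 + 4*q^3 - 61*q^2 - 280*q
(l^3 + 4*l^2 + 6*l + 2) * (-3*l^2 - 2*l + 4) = -3*l^5 - 14*l^4 - 22*l^3 - 2*l^2 + 20*l + 8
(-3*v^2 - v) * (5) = -15*v^2 - 5*v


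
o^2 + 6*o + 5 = (o + 1)*(o + 5)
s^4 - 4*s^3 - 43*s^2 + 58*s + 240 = (s - 8)*(s - 3)*(s + 2)*(s + 5)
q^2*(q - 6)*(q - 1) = q^4 - 7*q^3 + 6*q^2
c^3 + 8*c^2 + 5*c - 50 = (c - 2)*(c + 5)^2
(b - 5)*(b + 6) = b^2 + b - 30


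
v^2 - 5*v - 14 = (v - 7)*(v + 2)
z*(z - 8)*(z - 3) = z^3 - 11*z^2 + 24*z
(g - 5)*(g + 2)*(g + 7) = g^3 + 4*g^2 - 31*g - 70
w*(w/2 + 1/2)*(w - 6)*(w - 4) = w^4/2 - 9*w^3/2 + 7*w^2 + 12*w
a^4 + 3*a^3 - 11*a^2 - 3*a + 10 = (a - 2)*(a - 1)*(a + 1)*(a + 5)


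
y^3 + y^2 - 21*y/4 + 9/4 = (y - 3/2)*(y - 1/2)*(y + 3)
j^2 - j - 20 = (j - 5)*(j + 4)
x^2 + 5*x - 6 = (x - 1)*(x + 6)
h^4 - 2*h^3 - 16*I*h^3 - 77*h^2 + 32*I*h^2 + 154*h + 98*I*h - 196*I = (h - 2)*(h - 7*I)^2*(h - 2*I)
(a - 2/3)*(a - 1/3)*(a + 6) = a^3 + 5*a^2 - 52*a/9 + 4/3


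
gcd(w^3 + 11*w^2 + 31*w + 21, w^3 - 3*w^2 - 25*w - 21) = w^2 + 4*w + 3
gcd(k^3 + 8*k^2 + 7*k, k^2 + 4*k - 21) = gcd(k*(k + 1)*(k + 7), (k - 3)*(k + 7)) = k + 7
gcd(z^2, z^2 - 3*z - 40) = 1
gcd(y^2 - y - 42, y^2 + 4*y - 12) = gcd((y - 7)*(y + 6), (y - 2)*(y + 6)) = y + 6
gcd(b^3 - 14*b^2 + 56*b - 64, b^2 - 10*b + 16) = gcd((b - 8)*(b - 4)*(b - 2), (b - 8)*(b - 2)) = b^2 - 10*b + 16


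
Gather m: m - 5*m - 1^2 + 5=4 - 4*m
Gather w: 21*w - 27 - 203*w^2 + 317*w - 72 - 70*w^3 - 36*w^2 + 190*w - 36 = -70*w^3 - 239*w^2 + 528*w - 135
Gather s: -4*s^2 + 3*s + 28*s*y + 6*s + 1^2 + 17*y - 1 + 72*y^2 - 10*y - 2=-4*s^2 + s*(28*y + 9) + 72*y^2 + 7*y - 2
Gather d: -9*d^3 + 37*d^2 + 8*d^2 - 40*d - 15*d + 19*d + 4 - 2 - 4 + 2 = -9*d^3 + 45*d^2 - 36*d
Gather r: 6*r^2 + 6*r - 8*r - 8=6*r^2 - 2*r - 8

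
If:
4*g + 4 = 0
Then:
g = -1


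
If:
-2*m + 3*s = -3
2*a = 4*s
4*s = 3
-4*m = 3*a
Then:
No Solution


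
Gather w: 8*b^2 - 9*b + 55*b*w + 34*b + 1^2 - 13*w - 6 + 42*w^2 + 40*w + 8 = 8*b^2 + 25*b + 42*w^2 + w*(55*b + 27) + 3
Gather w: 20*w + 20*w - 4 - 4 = 40*w - 8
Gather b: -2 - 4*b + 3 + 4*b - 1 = 0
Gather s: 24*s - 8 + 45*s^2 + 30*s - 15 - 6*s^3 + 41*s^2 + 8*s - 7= -6*s^3 + 86*s^2 + 62*s - 30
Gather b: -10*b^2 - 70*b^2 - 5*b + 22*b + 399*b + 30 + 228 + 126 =-80*b^2 + 416*b + 384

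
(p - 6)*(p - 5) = p^2 - 11*p + 30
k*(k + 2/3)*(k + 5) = k^3 + 17*k^2/3 + 10*k/3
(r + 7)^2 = r^2 + 14*r + 49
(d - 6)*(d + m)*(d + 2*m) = d^3 + 3*d^2*m - 6*d^2 + 2*d*m^2 - 18*d*m - 12*m^2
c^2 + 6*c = c*(c + 6)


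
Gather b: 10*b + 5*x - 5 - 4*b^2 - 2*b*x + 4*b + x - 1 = -4*b^2 + b*(14 - 2*x) + 6*x - 6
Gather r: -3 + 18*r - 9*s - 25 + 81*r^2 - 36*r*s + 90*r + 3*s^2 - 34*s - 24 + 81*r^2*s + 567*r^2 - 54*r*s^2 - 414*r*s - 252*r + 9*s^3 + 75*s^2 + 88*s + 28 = r^2*(81*s + 648) + r*(-54*s^2 - 450*s - 144) + 9*s^3 + 78*s^2 + 45*s - 24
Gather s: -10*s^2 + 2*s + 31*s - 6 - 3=-10*s^2 + 33*s - 9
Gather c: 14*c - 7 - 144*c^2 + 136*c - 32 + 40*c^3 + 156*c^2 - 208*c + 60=40*c^3 + 12*c^2 - 58*c + 21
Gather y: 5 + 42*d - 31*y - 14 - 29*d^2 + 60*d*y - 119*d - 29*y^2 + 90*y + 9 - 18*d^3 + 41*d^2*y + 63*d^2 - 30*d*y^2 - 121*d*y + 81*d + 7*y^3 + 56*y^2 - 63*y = -18*d^3 + 34*d^2 + 4*d + 7*y^3 + y^2*(27 - 30*d) + y*(41*d^2 - 61*d - 4)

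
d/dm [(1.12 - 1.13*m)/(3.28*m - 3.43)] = (0.663543999999999*m - 0.693888999999999)/(3.28*m - 3.43)^3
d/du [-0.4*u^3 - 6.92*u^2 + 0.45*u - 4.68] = -1.2*u^2 - 13.84*u + 0.45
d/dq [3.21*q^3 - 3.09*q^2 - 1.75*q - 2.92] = 9.63*q^2 - 6.18*q - 1.75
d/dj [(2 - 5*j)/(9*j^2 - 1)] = (45*j^2 - 36*j + 5)/(81*j^4 - 18*j^2 + 1)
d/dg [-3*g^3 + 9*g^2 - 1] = 9*g*(2 - g)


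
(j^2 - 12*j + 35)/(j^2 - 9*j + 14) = (j - 5)/(j - 2)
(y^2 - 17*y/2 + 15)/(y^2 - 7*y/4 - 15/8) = 4*(y - 6)/(4*y + 3)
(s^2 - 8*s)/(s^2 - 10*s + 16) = s/(s - 2)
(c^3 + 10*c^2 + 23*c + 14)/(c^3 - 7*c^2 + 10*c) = (c^3 + 10*c^2 + 23*c + 14)/(c*(c^2 - 7*c + 10))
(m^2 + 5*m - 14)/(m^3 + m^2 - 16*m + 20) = (m + 7)/(m^2 + 3*m - 10)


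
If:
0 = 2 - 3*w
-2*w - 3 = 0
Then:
No Solution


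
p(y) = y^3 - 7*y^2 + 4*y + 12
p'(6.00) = 28.00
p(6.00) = 0.00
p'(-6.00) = 196.00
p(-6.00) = -480.00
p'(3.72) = -6.56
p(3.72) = -18.51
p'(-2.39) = 54.60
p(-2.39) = -51.20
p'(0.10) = 2.63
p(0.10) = 12.33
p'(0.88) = -6.00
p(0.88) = 10.78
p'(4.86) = 6.82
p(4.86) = -19.11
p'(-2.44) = 56.02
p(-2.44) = -53.96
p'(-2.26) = 50.96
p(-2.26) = -44.34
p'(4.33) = -0.37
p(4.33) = -20.74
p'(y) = 3*y^2 - 14*y + 4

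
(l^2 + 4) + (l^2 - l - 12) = 2*l^2 - l - 8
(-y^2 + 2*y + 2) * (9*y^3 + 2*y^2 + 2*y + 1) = -9*y^5 + 16*y^4 + 20*y^3 + 7*y^2 + 6*y + 2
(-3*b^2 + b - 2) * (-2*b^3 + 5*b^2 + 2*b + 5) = 6*b^5 - 17*b^4 + 3*b^3 - 23*b^2 + b - 10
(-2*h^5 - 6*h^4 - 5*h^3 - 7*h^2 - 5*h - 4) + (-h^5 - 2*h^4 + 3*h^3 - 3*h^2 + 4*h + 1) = -3*h^5 - 8*h^4 - 2*h^3 - 10*h^2 - h - 3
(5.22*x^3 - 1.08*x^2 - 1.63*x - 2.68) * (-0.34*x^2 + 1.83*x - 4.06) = -1.7748*x^5 + 9.9198*x^4 - 22.6154*x^3 + 2.3131*x^2 + 1.7134*x + 10.8808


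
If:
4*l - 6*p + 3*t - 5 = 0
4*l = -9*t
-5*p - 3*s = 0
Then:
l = -9*t/4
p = -t - 5/6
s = 5*t/3 + 25/18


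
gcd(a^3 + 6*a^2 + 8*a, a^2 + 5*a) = a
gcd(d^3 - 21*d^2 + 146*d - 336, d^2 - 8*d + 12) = d - 6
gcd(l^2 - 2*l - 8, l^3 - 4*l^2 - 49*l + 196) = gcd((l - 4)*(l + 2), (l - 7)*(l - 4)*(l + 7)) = l - 4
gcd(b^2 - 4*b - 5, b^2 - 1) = b + 1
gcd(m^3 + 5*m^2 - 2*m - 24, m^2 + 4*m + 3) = m + 3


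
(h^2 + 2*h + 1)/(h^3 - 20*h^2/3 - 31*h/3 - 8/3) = 3*(h + 1)/(3*h^2 - 23*h - 8)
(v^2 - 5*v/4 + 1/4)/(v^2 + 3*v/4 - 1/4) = (v - 1)/(v + 1)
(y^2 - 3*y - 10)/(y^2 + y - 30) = (y + 2)/(y + 6)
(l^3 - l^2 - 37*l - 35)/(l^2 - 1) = (l^2 - 2*l - 35)/(l - 1)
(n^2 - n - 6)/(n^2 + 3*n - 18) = (n + 2)/(n + 6)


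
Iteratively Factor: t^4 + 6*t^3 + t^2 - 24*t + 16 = (t - 1)*(t^3 + 7*t^2 + 8*t - 16) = (t - 1)*(t + 4)*(t^2 + 3*t - 4) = (t - 1)^2*(t + 4)*(t + 4)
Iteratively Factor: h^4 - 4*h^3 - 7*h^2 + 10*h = (h)*(h^3 - 4*h^2 - 7*h + 10) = h*(h + 2)*(h^2 - 6*h + 5) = h*(h - 5)*(h + 2)*(h - 1)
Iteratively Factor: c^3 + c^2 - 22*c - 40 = (c + 2)*(c^2 - c - 20) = (c + 2)*(c + 4)*(c - 5)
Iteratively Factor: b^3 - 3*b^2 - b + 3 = (b - 3)*(b^2 - 1) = (b - 3)*(b - 1)*(b + 1)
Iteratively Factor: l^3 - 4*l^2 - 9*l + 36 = (l + 3)*(l^2 - 7*l + 12) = (l - 4)*(l + 3)*(l - 3)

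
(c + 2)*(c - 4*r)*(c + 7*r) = c^3 + 3*c^2*r + 2*c^2 - 28*c*r^2 + 6*c*r - 56*r^2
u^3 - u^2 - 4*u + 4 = (u - 2)*(u - 1)*(u + 2)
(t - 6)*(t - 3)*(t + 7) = t^3 - 2*t^2 - 45*t + 126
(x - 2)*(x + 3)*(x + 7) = x^3 + 8*x^2 + x - 42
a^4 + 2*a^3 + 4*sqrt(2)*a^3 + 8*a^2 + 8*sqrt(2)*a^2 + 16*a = a*(a + 2)*(a + 2*sqrt(2))^2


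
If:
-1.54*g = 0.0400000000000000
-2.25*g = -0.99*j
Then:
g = -0.03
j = -0.06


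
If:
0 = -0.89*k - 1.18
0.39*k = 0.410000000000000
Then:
No Solution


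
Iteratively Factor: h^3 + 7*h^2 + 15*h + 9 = (h + 3)*(h^2 + 4*h + 3) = (h + 1)*(h + 3)*(h + 3)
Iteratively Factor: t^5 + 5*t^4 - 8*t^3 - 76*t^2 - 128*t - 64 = (t - 4)*(t^4 + 9*t^3 + 28*t^2 + 36*t + 16) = (t - 4)*(t + 2)*(t^3 + 7*t^2 + 14*t + 8) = (t - 4)*(t + 2)^2*(t^2 + 5*t + 4) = (t - 4)*(t + 1)*(t + 2)^2*(t + 4)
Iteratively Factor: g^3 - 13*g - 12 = (g + 1)*(g^2 - g - 12) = (g - 4)*(g + 1)*(g + 3)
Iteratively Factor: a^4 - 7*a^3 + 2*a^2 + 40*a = (a - 4)*(a^3 - 3*a^2 - 10*a) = a*(a - 4)*(a^2 - 3*a - 10) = a*(a - 4)*(a + 2)*(a - 5)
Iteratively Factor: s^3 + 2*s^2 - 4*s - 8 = (s + 2)*(s^2 - 4) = (s + 2)^2*(s - 2)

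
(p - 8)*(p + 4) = p^2 - 4*p - 32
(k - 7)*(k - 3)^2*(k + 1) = k^4 - 12*k^3 + 38*k^2 - 12*k - 63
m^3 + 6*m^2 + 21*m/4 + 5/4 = (m + 1/2)^2*(m + 5)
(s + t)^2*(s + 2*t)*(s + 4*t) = s^4 + 8*s^3*t + 21*s^2*t^2 + 22*s*t^3 + 8*t^4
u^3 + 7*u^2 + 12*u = u*(u + 3)*(u + 4)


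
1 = 1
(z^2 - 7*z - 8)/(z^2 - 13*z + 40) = (z + 1)/(z - 5)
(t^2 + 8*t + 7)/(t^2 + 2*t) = (t^2 + 8*t + 7)/(t*(t + 2))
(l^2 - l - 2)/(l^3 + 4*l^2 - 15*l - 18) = (l - 2)/(l^2 + 3*l - 18)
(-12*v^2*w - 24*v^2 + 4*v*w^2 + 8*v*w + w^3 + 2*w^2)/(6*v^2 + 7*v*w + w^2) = (-2*v*w - 4*v + w^2 + 2*w)/(v + w)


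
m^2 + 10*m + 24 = (m + 4)*(m + 6)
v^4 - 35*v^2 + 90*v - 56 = (v - 4)*(v - 2)*(v - 1)*(v + 7)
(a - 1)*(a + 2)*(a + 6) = a^3 + 7*a^2 + 4*a - 12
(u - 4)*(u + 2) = u^2 - 2*u - 8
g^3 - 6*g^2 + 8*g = g*(g - 4)*(g - 2)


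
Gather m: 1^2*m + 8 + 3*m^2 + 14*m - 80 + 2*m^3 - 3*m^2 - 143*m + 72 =2*m^3 - 128*m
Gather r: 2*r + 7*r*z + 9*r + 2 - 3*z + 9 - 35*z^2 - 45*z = r*(7*z + 11) - 35*z^2 - 48*z + 11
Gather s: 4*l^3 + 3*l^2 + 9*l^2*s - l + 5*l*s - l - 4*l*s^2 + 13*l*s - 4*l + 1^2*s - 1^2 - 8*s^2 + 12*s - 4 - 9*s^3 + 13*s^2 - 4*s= 4*l^3 + 3*l^2 - 6*l - 9*s^3 + s^2*(5 - 4*l) + s*(9*l^2 + 18*l + 9) - 5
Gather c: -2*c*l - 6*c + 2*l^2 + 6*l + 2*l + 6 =c*(-2*l - 6) + 2*l^2 + 8*l + 6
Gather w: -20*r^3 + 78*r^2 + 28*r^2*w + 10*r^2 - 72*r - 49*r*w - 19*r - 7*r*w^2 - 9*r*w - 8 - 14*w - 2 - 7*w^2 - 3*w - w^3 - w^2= -20*r^3 + 88*r^2 - 91*r - w^3 + w^2*(-7*r - 8) + w*(28*r^2 - 58*r - 17) - 10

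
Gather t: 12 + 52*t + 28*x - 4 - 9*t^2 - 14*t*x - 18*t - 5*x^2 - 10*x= -9*t^2 + t*(34 - 14*x) - 5*x^2 + 18*x + 8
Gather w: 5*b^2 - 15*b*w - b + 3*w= 5*b^2 - b + w*(3 - 15*b)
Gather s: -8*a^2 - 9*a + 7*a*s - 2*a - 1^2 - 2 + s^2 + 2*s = -8*a^2 - 11*a + s^2 + s*(7*a + 2) - 3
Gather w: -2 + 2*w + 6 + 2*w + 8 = 4*w + 12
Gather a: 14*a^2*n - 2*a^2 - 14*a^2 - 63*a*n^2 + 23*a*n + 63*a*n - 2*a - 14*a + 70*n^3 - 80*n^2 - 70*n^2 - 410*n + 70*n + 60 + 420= a^2*(14*n - 16) + a*(-63*n^2 + 86*n - 16) + 70*n^3 - 150*n^2 - 340*n + 480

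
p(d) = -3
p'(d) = 0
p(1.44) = -3.00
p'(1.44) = 0.00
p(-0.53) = -3.00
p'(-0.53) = 0.00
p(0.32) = -3.00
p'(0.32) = 0.00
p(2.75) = -3.00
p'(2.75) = 0.00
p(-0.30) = -3.00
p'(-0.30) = 0.00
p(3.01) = -3.00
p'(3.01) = 0.00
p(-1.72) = -3.00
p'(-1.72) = 0.00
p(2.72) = -3.00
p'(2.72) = 0.00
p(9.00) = -3.00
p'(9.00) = 0.00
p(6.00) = -3.00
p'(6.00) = 0.00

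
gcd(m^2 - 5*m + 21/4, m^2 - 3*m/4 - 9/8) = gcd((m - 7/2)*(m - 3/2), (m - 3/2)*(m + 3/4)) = m - 3/2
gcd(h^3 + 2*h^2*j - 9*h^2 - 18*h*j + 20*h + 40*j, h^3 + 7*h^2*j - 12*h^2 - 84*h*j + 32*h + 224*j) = h - 4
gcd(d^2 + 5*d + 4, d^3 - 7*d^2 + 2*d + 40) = 1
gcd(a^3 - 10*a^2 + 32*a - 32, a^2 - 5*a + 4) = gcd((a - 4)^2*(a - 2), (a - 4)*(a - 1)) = a - 4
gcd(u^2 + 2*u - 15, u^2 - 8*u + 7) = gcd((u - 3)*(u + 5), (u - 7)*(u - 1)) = 1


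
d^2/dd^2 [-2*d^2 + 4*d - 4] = -4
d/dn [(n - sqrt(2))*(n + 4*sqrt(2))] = 2*n + 3*sqrt(2)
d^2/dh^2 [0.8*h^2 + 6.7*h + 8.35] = 1.60000000000000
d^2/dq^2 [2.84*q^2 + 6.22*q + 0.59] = 5.68000000000000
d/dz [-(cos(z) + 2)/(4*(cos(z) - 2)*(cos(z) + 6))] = (sin(z)^2 - 4*cos(z) - 21)*sin(z)/(4*(cos(z) - 2)^2*(cos(z) + 6)^2)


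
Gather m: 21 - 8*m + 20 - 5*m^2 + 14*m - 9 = -5*m^2 + 6*m + 32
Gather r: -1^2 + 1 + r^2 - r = r^2 - r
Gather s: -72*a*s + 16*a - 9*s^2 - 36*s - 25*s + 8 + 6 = 16*a - 9*s^2 + s*(-72*a - 61) + 14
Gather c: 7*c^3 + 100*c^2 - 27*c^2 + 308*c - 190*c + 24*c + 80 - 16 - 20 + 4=7*c^3 + 73*c^2 + 142*c + 48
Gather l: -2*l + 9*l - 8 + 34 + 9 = 7*l + 35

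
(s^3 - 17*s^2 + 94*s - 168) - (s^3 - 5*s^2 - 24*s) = -12*s^2 + 118*s - 168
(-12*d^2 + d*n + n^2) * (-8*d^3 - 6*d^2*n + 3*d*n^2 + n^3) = 96*d^5 + 64*d^4*n - 50*d^3*n^2 - 15*d^2*n^3 + 4*d*n^4 + n^5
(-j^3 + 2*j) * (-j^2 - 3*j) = j^5 + 3*j^4 - 2*j^3 - 6*j^2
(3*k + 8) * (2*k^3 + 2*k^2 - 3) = 6*k^4 + 22*k^3 + 16*k^2 - 9*k - 24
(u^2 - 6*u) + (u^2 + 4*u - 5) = 2*u^2 - 2*u - 5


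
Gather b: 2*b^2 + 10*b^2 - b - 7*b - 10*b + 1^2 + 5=12*b^2 - 18*b + 6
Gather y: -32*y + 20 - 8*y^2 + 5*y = -8*y^2 - 27*y + 20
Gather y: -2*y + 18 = 18 - 2*y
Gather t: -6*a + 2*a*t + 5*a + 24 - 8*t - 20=-a + t*(2*a - 8) + 4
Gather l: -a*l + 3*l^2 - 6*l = 3*l^2 + l*(-a - 6)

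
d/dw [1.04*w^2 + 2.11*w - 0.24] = 2.08*w + 2.11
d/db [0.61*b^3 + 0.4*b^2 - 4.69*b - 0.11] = 1.83*b^2 + 0.8*b - 4.69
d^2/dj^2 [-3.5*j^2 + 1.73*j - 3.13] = -7.00000000000000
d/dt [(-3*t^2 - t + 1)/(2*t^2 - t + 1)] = 5*t*(t - 2)/(4*t^4 - 4*t^3 + 5*t^2 - 2*t + 1)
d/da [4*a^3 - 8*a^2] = 4*a*(3*a - 4)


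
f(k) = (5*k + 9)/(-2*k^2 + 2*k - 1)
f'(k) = (4*k - 2)*(5*k + 9)/(-2*k^2 + 2*k - 1)^2 + 5/(-2*k^2 + 2*k - 1) = (10*k^2 + 36*k - 23)/(4*k^4 - 8*k^3 + 8*k^2 - 4*k + 1)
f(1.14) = -11.14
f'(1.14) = 17.83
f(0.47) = -22.62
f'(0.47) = -15.37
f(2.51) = -2.51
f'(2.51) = 1.77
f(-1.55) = -0.14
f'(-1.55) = -0.69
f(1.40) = -7.55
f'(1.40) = 10.46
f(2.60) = -2.36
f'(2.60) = 1.59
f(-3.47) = 0.26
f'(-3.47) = -0.03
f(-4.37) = 0.27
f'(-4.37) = 0.00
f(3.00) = -1.85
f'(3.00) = 1.04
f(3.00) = -1.85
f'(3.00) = 1.04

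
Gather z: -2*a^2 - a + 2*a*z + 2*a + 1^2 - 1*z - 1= -2*a^2 + a + z*(2*a - 1)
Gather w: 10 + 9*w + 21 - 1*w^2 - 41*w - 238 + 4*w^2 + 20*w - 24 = 3*w^2 - 12*w - 231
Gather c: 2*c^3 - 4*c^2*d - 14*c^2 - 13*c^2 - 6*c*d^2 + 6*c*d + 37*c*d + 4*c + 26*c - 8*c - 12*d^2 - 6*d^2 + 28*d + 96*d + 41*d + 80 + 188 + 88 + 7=2*c^3 + c^2*(-4*d - 27) + c*(-6*d^2 + 43*d + 22) - 18*d^2 + 165*d + 363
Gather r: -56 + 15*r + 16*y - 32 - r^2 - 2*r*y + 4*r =-r^2 + r*(19 - 2*y) + 16*y - 88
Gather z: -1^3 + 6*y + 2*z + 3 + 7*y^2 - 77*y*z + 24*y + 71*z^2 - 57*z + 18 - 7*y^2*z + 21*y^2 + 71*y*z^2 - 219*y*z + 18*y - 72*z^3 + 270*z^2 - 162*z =28*y^2 + 48*y - 72*z^3 + z^2*(71*y + 341) + z*(-7*y^2 - 296*y - 217) + 20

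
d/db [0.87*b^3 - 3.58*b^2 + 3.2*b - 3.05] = 2.61*b^2 - 7.16*b + 3.2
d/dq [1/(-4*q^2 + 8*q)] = (q - 1)/(2*q^2*(q - 2)^2)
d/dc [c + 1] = 1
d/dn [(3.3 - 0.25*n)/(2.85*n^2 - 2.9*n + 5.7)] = (0.7125*n^2 - 18.81*n + 8.145)/(8.1225*n^4 - 16.53*n^3 + 40.9*n^2 - 33.06*n + 32.49)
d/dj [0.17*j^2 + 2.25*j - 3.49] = 0.34*j + 2.25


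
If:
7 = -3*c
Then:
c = -7/3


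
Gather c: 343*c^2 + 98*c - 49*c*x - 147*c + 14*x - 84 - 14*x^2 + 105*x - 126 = 343*c^2 + c*(-49*x - 49) - 14*x^2 + 119*x - 210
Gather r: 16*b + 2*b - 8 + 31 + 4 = 18*b + 27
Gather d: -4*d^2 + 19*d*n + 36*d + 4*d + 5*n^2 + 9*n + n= -4*d^2 + d*(19*n + 40) + 5*n^2 + 10*n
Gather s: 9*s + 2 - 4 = 9*s - 2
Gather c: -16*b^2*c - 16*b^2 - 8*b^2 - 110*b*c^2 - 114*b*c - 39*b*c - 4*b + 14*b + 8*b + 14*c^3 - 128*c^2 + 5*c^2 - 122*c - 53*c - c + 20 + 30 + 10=-24*b^2 + 18*b + 14*c^3 + c^2*(-110*b - 123) + c*(-16*b^2 - 153*b - 176) + 60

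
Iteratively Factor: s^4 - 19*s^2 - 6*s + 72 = (s - 4)*(s^3 + 4*s^2 - 3*s - 18) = (s - 4)*(s + 3)*(s^2 + s - 6) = (s - 4)*(s - 2)*(s + 3)*(s + 3)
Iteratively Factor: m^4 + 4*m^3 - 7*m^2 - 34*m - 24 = (m + 2)*(m^3 + 2*m^2 - 11*m - 12) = (m + 1)*(m + 2)*(m^2 + m - 12) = (m - 3)*(m + 1)*(m + 2)*(m + 4)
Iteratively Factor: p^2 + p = (p)*(p + 1)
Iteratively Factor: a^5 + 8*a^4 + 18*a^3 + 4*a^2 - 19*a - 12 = (a + 1)*(a^4 + 7*a^3 + 11*a^2 - 7*a - 12) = (a + 1)*(a + 4)*(a^3 + 3*a^2 - a - 3) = (a - 1)*(a + 1)*(a + 4)*(a^2 + 4*a + 3) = (a - 1)*(a + 1)^2*(a + 4)*(a + 3)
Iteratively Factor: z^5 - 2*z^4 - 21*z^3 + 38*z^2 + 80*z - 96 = (z - 4)*(z^4 + 2*z^3 - 13*z^2 - 14*z + 24) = (z - 4)*(z - 1)*(z^3 + 3*z^2 - 10*z - 24) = (z - 4)*(z - 1)*(z + 2)*(z^2 + z - 12) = (z - 4)*(z - 3)*(z - 1)*(z + 2)*(z + 4)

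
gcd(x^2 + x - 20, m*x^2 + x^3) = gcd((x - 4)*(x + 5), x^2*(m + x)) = 1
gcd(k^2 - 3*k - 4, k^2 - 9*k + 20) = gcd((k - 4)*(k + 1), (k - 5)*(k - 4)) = k - 4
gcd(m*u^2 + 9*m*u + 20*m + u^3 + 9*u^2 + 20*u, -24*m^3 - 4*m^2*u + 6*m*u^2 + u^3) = 1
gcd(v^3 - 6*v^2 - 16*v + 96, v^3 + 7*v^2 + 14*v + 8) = v + 4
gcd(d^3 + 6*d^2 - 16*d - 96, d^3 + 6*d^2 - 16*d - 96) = d^3 + 6*d^2 - 16*d - 96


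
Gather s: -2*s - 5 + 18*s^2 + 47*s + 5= 18*s^2 + 45*s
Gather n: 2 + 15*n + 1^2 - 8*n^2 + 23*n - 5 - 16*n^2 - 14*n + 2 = -24*n^2 + 24*n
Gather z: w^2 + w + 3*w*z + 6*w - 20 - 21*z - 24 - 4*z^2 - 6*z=w^2 + 7*w - 4*z^2 + z*(3*w - 27) - 44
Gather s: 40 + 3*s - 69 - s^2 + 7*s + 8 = -s^2 + 10*s - 21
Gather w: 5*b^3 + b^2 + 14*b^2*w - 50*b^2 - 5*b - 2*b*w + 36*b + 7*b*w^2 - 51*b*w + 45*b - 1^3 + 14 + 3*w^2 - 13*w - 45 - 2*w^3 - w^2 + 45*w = 5*b^3 - 49*b^2 + 76*b - 2*w^3 + w^2*(7*b + 2) + w*(14*b^2 - 53*b + 32) - 32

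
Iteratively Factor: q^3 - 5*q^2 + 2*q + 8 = (q - 4)*(q^2 - q - 2) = (q - 4)*(q - 2)*(q + 1)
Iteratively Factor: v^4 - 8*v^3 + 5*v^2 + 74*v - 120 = (v - 4)*(v^3 - 4*v^2 - 11*v + 30) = (v - 4)*(v - 2)*(v^2 - 2*v - 15) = (v - 5)*(v - 4)*(v - 2)*(v + 3)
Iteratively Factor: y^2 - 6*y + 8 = (y - 2)*(y - 4)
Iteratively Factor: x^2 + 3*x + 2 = (x + 2)*(x + 1)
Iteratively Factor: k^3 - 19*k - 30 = (k - 5)*(k^2 + 5*k + 6) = (k - 5)*(k + 3)*(k + 2)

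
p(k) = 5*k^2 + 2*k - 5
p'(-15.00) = -148.00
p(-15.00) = 1090.00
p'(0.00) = 2.00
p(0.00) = -5.00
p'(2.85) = 30.50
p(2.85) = 41.31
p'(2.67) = 28.70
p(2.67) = 35.98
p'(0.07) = 2.70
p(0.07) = -4.84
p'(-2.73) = -25.30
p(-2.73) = 26.80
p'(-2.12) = -19.20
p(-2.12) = 13.23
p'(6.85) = 70.50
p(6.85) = 243.31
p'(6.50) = 67.00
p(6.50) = 219.25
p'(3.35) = 35.50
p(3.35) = 57.81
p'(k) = 10*k + 2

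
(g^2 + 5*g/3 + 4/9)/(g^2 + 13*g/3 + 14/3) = (9*g^2 + 15*g + 4)/(3*(3*g^2 + 13*g + 14))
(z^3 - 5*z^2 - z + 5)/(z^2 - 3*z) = (z^3 - 5*z^2 - z + 5)/(z*(z - 3))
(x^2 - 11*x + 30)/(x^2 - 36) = (x - 5)/(x + 6)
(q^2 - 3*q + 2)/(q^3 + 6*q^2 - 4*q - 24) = (q - 1)/(q^2 + 8*q + 12)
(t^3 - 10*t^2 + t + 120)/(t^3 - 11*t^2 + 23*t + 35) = (t^2 - 5*t - 24)/(t^2 - 6*t - 7)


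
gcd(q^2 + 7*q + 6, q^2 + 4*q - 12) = q + 6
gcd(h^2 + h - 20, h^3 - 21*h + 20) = h^2 + h - 20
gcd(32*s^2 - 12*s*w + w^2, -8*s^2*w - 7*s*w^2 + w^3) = 8*s - w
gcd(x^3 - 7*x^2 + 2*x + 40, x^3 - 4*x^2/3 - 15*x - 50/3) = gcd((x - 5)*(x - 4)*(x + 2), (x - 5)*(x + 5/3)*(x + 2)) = x^2 - 3*x - 10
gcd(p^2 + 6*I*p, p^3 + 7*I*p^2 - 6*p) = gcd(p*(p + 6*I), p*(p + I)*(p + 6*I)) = p^2 + 6*I*p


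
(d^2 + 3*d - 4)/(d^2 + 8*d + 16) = (d - 1)/(d + 4)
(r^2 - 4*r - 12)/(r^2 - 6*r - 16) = (r - 6)/(r - 8)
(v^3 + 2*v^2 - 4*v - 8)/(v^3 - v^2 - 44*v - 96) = (-v^3 - 2*v^2 + 4*v + 8)/(-v^3 + v^2 + 44*v + 96)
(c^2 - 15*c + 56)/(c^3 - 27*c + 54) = (c^2 - 15*c + 56)/(c^3 - 27*c + 54)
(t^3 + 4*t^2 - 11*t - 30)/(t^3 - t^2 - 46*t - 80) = (t - 3)/(t - 8)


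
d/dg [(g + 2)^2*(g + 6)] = (g + 2)*(3*g + 14)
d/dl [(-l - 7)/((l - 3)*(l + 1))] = (l^2 + 14*l - 11)/(l^4 - 4*l^3 - 2*l^2 + 12*l + 9)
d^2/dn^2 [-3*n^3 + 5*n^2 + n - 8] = 10 - 18*n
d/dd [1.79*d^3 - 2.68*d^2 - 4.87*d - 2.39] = 5.37*d^2 - 5.36*d - 4.87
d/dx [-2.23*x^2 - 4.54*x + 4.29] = -4.46*x - 4.54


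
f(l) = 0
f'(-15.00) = 0.00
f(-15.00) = 0.00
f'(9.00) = 0.00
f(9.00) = 0.00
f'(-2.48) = 0.00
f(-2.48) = 0.00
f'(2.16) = 0.00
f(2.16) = 0.00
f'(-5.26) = 0.00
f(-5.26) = 0.00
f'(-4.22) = 0.00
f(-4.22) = 0.00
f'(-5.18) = 0.00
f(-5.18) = 0.00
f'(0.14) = 0.00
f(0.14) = 0.00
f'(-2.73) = 0.00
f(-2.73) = 0.00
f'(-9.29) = 0.00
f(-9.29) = 0.00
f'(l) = 0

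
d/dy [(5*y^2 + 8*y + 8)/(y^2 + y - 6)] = (-3*y^2 - 76*y - 56)/(y^4 + 2*y^3 - 11*y^2 - 12*y + 36)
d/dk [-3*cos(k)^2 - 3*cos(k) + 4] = 3*sin(k) + 3*sin(2*k)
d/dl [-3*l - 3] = -3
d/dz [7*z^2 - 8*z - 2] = 14*z - 8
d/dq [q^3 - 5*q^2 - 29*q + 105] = 3*q^2 - 10*q - 29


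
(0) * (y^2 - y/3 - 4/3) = 0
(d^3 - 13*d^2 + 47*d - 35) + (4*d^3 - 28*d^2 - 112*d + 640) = 5*d^3 - 41*d^2 - 65*d + 605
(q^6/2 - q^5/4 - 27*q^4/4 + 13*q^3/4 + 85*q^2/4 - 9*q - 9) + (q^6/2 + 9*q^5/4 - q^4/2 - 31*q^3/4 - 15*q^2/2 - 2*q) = q^6 + 2*q^5 - 29*q^4/4 - 9*q^3/2 + 55*q^2/4 - 11*q - 9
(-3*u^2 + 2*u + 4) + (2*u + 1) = -3*u^2 + 4*u + 5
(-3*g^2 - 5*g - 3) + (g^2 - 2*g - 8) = -2*g^2 - 7*g - 11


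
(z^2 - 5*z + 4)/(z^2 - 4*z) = (z - 1)/z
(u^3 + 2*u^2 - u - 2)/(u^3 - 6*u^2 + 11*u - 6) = (u^2 + 3*u + 2)/(u^2 - 5*u + 6)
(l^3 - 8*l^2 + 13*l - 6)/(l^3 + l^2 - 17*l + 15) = (l^2 - 7*l + 6)/(l^2 + 2*l - 15)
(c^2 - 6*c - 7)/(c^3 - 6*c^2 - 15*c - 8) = (c - 7)/(c^2 - 7*c - 8)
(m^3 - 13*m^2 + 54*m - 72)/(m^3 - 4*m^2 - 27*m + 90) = (m - 4)/(m + 5)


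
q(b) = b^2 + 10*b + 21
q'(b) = 2*b + 10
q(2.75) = 56.06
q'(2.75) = 15.50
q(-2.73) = 1.15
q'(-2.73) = 4.54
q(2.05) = 45.70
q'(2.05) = 14.10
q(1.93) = 44.02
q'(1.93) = 13.86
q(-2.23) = 3.67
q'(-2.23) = 5.54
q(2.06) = 45.84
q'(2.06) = 14.12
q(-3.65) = -2.18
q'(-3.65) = 2.70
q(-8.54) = 8.53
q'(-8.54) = -7.08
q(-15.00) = 96.00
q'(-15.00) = -20.00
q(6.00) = 117.00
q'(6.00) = 22.00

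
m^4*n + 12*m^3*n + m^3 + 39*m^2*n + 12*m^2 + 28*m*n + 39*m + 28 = (m + 1)*(m + 4)*(m + 7)*(m*n + 1)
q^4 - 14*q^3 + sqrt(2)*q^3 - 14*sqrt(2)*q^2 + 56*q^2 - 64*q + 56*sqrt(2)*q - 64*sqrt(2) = (q - 8)*(q - 4)*(q - 2)*(q + sqrt(2))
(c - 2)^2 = c^2 - 4*c + 4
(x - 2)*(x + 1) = x^2 - x - 2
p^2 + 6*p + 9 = (p + 3)^2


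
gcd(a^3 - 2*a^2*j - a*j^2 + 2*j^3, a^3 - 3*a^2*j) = 1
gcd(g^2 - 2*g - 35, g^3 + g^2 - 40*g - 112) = g - 7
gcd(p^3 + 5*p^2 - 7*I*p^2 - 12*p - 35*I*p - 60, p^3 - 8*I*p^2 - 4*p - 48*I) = p - 4*I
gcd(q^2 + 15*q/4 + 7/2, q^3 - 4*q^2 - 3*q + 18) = q + 2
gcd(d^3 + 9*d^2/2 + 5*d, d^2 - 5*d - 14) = d + 2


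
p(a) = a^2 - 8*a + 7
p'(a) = 2*a - 8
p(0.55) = 2.90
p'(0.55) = -6.90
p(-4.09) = 56.45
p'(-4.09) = -16.18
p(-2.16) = 28.95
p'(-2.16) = -12.32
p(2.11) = -5.43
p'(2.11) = -3.78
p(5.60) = -6.44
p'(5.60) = 3.20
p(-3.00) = 40.00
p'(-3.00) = -14.00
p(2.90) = -7.79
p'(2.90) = -2.20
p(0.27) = 4.91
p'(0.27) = -7.46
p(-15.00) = 352.00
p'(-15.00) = -38.00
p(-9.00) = 160.00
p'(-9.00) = -26.00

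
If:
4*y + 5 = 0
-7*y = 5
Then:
No Solution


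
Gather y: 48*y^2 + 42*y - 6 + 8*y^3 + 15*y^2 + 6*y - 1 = 8*y^3 + 63*y^2 + 48*y - 7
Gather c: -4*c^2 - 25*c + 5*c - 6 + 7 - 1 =-4*c^2 - 20*c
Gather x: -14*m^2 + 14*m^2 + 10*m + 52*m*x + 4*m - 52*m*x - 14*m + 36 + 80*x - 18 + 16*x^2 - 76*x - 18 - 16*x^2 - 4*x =0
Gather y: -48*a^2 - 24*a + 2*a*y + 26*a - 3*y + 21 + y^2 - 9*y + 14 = -48*a^2 + 2*a + y^2 + y*(2*a - 12) + 35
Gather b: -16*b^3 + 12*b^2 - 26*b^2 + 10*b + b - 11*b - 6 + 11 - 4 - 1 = -16*b^3 - 14*b^2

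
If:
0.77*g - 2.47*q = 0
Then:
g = 3.20779220779221*q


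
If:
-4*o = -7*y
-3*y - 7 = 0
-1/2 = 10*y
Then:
No Solution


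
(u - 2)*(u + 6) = u^2 + 4*u - 12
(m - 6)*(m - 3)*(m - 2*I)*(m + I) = m^4 - 9*m^3 - I*m^3 + 20*m^2 + 9*I*m^2 - 18*m - 18*I*m + 36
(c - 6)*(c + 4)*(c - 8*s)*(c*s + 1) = c^4*s - 8*c^3*s^2 - 2*c^3*s + c^3 + 16*c^2*s^2 - 32*c^2*s - 2*c^2 + 192*c*s^2 + 16*c*s - 24*c + 192*s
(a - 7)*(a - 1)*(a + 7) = a^3 - a^2 - 49*a + 49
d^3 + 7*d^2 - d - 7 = (d - 1)*(d + 1)*(d + 7)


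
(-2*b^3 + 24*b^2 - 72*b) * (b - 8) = -2*b^4 + 40*b^3 - 264*b^2 + 576*b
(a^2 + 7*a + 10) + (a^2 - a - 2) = 2*a^2 + 6*a + 8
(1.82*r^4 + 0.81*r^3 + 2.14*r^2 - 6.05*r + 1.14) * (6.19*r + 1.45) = 11.2658*r^5 + 7.6529*r^4 + 14.4211*r^3 - 34.3465*r^2 - 1.7159*r + 1.653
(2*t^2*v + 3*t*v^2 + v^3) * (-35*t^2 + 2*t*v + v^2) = -70*t^4*v - 101*t^3*v^2 - 27*t^2*v^3 + 5*t*v^4 + v^5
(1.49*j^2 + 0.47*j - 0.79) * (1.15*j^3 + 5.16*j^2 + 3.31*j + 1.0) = 1.7135*j^5 + 8.2289*j^4 + 6.4486*j^3 - 1.0307*j^2 - 2.1449*j - 0.79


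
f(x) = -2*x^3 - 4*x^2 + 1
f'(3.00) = -78.00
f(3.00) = -89.00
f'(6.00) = -264.00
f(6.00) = -575.00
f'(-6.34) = -190.45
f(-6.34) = 349.90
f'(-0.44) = 2.36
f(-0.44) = 0.40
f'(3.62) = -107.59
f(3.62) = -146.29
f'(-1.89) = -6.31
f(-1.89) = 0.21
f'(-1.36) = -0.22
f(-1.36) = -1.37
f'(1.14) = -16.92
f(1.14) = -7.16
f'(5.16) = -201.03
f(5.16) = -380.28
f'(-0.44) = 2.36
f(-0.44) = 0.40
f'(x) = -6*x^2 - 8*x = 2*x*(-3*x - 4)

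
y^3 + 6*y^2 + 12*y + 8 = (y + 2)^3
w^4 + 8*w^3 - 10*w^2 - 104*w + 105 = (w - 3)*(w - 1)*(w + 5)*(w + 7)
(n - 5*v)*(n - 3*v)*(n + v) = n^3 - 7*n^2*v + 7*n*v^2 + 15*v^3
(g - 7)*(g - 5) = g^2 - 12*g + 35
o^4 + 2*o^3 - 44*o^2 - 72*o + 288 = (o - 6)*(o - 2)*(o + 4)*(o + 6)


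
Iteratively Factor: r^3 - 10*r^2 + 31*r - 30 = (r - 3)*(r^2 - 7*r + 10) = (r - 5)*(r - 3)*(r - 2)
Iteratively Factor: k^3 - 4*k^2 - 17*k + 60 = (k - 5)*(k^2 + k - 12) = (k - 5)*(k - 3)*(k + 4)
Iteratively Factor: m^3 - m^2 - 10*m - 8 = (m + 2)*(m^2 - 3*m - 4) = (m - 4)*(m + 2)*(m + 1)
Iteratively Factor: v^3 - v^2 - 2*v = (v)*(v^2 - v - 2) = v*(v - 2)*(v + 1)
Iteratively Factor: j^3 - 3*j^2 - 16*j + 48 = (j + 4)*(j^2 - 7*j + 12) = (j - 3)*(j + 4)*(j - 4)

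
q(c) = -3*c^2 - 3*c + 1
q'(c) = -6*c - 3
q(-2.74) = -13.30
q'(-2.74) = 13.44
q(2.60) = -27.08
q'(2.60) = -18.60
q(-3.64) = -27.83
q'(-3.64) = 18.84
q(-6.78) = -116.57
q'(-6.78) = 37.68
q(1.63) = -11.86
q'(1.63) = -12.78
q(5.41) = -103.03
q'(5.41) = -35.46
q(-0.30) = 1.63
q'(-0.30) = -1.20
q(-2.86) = -14.96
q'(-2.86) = 14.16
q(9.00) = -269.00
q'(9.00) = -57.00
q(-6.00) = -89.00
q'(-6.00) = 33.00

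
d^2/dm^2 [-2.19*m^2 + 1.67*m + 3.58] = -4.38000000000000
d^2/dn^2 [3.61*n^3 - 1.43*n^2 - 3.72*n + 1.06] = 21.66*n - 2.86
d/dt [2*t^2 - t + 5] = 4*t - 1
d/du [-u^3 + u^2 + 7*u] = -3*u^2 + 2*u + 7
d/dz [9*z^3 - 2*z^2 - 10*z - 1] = 27*z^2 - 4*z - 10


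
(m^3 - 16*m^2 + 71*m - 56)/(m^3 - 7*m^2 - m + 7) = (m - 8)/(m + 1)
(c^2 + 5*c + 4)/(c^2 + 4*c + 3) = (c + 4)/(c + 3)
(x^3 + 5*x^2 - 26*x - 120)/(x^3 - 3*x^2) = (x^3 + 5*x^2 - 26*x - 120)/(x^2*(x - 3))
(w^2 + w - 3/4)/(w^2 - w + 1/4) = (2*w + 3)/(2*w - 1)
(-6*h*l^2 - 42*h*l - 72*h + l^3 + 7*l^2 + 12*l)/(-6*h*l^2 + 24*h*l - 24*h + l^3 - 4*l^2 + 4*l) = (l^2 + 7*l + 12)/(l^2 - 4*l + 4)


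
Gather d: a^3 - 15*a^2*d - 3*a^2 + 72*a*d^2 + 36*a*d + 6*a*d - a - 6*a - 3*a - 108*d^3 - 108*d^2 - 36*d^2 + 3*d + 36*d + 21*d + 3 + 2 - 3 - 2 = a^3 - 3*a^2 - 10*a - 108*d^3 + d^2*(72*a - 144) + d*(-15*a^2 + 42*a + 60)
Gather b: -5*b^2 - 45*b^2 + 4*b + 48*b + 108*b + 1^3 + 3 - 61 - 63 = -50*b^2 + 160*b - 120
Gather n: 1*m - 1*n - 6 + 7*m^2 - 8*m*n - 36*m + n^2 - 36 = 7*m^2 - 35*m + n^2 + n*(-8*m - 1) - 42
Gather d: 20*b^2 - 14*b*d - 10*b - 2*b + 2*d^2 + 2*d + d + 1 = 20*b^2 - 12*b + 2*d^2 + d*(3 - 14*b) + 1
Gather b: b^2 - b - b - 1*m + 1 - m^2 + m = b^2 - 2*b - m^2 + 1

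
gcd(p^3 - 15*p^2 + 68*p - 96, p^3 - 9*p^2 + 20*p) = p - 4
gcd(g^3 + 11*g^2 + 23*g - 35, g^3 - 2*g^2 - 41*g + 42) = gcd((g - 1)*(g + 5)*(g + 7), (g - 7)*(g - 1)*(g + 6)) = g - 1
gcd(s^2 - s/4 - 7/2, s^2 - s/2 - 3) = s - 2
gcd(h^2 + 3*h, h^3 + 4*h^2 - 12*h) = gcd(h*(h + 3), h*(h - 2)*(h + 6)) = h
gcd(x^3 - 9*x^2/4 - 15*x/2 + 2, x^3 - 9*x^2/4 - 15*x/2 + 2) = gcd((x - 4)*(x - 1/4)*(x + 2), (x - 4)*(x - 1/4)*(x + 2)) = x^3 - 9*x^2/4 - 15*x/2 + 2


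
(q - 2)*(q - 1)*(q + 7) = q^3 + 4*q^2 - 19*q + 14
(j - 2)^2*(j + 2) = j^3 - 2*j^2 - 4*j + 8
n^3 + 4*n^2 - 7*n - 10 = (n - 2)*(n + 1)*(n + 5)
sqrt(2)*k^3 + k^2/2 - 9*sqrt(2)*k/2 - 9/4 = (k - 3*sqrt(2)/2)*(k + 3*sqrt(2)/2)*(sqrt(2)*k + 1/2)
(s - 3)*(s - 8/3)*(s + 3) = s^3 - 8*s^2/3 - 9*s + 24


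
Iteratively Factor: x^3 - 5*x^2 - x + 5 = (x - 1)*(x^2 - 4*x - 5) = (x - 1)*(x + 1)*(x - 5)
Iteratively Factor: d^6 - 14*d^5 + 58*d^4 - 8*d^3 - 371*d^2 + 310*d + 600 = (d - 5)*(d^5 - 9*d^4 + 13*d^3 + 57*d^2 - 86*d - 120) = (d - 5)^2*(d^4 - 4*d^3 - 7*d^2 + 22*d + 24) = (d - 5)^2*(d - 3)*(d^3 - d^2 - 10*d - 8) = (d - 5)^2*(d - 4)*(d - 3)*(d^2 + 3*d + 2) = (d - 5)^2*(d - 4)*(d - 3)*(d + 1)*(d + 2)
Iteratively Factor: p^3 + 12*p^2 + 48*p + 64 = (p + 4)*(p^2 + 8*p + 16) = (p + 4)^2*(p + 4)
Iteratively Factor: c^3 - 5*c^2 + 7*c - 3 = (c - 3)*(c^2 - 2*c + 1) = (c - 3)*(c - 1)*(c - 1)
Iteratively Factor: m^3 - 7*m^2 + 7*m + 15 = (m - 3)*(m^2 - 4*m - 5) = (m - 3)*(m + 1)*(m - 5)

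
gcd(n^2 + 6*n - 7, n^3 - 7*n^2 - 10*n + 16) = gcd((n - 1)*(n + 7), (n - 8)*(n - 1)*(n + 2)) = n - 1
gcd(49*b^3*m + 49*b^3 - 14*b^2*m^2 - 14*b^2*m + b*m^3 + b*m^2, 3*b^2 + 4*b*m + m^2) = 1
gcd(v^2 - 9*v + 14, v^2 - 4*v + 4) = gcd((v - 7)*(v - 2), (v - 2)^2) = v - 2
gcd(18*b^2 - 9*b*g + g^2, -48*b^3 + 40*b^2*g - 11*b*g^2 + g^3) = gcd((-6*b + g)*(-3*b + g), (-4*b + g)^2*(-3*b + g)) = 3*b - g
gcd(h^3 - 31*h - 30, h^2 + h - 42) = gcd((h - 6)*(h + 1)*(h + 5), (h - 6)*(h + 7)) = h - 6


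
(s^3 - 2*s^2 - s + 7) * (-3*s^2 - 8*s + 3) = -3*s^5 - 2*s^4 + 22*s^3 - 19*s^2 - 59*s + 21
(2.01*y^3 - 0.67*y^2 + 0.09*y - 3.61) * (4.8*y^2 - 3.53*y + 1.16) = 9.648*y^5 - 10.3113*y^4 + 5.1287*y^3 - 18.4229*y^2 + 12.8477*y - 4.1876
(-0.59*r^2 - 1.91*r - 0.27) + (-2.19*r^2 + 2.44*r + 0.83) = -2.78*r^2 + 0.53*r + 0.56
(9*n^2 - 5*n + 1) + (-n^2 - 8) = 8*n^2 - 5*n - 7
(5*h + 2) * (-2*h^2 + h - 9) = -10*h^3 + h^2 - 43*h - 18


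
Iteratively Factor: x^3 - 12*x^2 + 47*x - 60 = (x - 4)*(x^2 - 8*x + 15) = (x - 5)*(x - 4)*(x - 3)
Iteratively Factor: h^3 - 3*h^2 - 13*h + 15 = (h + 3)*(h^2 - 6*h + 5) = (h - 1)*(h + 3)*(h - 5)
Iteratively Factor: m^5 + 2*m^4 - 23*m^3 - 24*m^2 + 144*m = (m - 3)*(m^4 + 5*m^3 - 8*m^2 - 48*m) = (m - 3)*(m + 4)*(m^3 + m^2 - 12*m) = (m - 3)*(m + 4)^2*(m^2 - 3*m) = m*(m - 3)*(m + 4)^2*(m - 3)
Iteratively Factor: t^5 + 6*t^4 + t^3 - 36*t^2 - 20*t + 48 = (t + 2)*(t^4 + 4*t^3 - 7*t^2 - 22*t + 24) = (t + 2)*(t + 4)*(t^3 - 7*t + 6) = (t - 1)*(t + 2)*(t + 4)*(t^2 + t - 6) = (t - 1)*(t + 2)*(t + 3)*(t + 4)*(t - 2)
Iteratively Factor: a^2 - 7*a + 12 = (a - 3)*(a - 4)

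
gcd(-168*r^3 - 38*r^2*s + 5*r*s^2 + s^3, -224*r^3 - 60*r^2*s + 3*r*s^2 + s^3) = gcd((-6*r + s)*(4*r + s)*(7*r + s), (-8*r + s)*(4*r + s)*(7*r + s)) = 28*r^2 + 11*r*s + s^2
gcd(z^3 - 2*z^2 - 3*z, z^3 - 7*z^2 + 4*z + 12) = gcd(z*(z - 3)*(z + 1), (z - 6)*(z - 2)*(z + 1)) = z + 1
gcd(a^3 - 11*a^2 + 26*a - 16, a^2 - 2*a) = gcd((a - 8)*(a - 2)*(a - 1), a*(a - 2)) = a - 2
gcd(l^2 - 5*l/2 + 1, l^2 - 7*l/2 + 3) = l - 2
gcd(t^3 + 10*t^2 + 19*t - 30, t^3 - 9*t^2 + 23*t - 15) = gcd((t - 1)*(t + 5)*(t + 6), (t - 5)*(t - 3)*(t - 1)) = t - 1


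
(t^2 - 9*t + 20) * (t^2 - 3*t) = t^4 - 12*t^3 + 47*t^2 - 60*t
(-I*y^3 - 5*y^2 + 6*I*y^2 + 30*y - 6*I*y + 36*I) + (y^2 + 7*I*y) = -I*y^3 - 4*y^2 + 6*I*y^2 + 30*y + I*y + 36*I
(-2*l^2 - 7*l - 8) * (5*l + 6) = -10*l^3 - 47*l^2 - 82*l - 48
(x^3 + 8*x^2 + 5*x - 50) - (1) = x^3 + 8*x^2 + 5*x - 51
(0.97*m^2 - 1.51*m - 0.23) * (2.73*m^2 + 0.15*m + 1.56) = 2.6481*m^4 - 3.9768*m^3 + 0.6588*m^2 - 2.3901*m - 0.3588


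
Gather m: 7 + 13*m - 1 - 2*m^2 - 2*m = -2*m^2 + 11*m + 6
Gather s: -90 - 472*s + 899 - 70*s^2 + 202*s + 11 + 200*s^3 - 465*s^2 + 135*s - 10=200*s^3 - 535*s^2 - 135*s + 810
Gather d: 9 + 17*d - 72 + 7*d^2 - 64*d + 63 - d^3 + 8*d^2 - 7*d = -d^3 + 15*d^2 - 54*d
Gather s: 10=10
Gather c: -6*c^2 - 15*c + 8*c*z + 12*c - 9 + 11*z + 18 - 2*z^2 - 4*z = -6*c^2 + c*(8*z - 3) - 2*z^2 + 7*z + 9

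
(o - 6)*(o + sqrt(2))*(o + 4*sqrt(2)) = o^3 - 6*o^2 + 5*sqrt(2)*o^2 - 30*sqrt(2)*o + 8*o - 48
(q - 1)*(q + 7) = q^2 + 6*q - 7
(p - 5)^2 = p^2 - 10*p + 25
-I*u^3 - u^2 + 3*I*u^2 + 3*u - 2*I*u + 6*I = (u - 3)*(u - 2*I)*(-I*u + 1)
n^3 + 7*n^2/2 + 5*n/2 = n*(n + 1)*(n + 5/2)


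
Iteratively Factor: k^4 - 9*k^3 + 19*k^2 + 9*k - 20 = (k + 1)*(k^3 - 10*k^2 + 29*k - 20) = (k - 5)*(k + 1)*(k^2 - 5*k + 4) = (k - 5)*(k - 1)*(k + 1)*(k - 4)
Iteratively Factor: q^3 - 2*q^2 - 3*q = (q)*(q^2 - 2*q - 3) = q*(q - 3)*(q + 1)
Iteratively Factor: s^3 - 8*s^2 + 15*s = (s - 3)*(s^2 - 5*s) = s*(s - 3)*(s - 5)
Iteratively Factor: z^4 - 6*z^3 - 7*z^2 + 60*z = (z - 5)*(z^3 - z^2 - 12*z) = z*(z - 5)*(z^2 - z - 12) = z*(z - 5)*(z + 3)*(z - 4)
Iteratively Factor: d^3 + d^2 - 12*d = (d + 4)*(d^2 - 3*d) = (d - 3)*(d + 4)*(d)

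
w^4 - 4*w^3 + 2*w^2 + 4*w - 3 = (w - 3)*(w - 1)^2*(w + 1)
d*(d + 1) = d^2 + d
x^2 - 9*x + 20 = (x - 5)*(x - 4)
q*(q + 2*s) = q^2 + 2*q*s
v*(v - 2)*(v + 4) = v^3 + 2*v^2 - 8*v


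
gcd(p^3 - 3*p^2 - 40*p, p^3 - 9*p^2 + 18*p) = p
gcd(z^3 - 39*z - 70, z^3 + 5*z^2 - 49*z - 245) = z^2 - 2*z - 35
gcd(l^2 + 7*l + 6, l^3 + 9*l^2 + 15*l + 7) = l + 1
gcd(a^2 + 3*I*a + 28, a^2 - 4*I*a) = a - 4*I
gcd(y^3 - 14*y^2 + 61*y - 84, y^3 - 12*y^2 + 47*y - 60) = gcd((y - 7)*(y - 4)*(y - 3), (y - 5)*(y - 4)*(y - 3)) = y^2 - 7*y + 12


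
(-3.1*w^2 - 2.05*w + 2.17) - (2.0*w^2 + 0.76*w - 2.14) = -5.1*w^2 - 2.81*w + 4.31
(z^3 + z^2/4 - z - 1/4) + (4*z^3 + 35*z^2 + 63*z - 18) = 5*z^3 + 141*z^2/4 + 62*z - 73/4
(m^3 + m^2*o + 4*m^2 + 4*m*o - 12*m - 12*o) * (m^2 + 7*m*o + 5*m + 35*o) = m^5 + 8*m^4*o + 9*m^4 + 7*m^3*o^2 + 72*m^3*o + 8*m^3 + 63*m^2*o^2 + 64*m^2*o - 60*m^2 + 56*m*o^2 - 480*m*o - 420*o^2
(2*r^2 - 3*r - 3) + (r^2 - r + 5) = 3*r^2 - 4*r + 2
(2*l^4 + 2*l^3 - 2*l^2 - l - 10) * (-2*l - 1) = -4*l^5 - 6*l^4 + 2*l^3 + 4*l^2 + 21*l + 10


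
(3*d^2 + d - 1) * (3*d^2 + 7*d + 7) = 9*d^4 + 24*d^3 + 25*d^2 - 7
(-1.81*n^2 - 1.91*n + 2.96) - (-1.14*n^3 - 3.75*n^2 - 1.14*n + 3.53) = 1.14*n^3 + 1.94*n^2 - 0.77*n - 0.57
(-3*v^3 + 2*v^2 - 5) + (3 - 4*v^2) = -3*v^3 - 2*v^2 - 2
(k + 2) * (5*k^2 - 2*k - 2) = 5*k^3 + 8*k^2 - 6*k - 4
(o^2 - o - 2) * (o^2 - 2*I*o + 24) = o^4 - o^3 - 2*I*o^3 + 22*o^2 + 2*I*o^2 - 24*o + 4*I*o - 48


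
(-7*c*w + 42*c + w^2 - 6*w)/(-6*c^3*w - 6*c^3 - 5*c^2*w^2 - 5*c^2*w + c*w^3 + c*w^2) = (7*c*w - 42*c - w^2 + 6*w)/(c*(6*c^2*w + 6*c^2 + 5*c*w^2 + 5*c*w - w^3 - w^2))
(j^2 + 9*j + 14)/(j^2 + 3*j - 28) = (j + 2)/(j - 4)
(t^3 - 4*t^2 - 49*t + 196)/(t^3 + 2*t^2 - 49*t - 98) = (t - 4)/(t + 2)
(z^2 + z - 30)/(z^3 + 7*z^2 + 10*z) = (z^2 + z - 30)/(z*(z^2 + 7*z + 10))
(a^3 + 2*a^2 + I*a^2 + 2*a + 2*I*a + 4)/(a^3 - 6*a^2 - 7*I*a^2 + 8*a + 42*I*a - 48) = (a^3 + a^2*(2 + I) + a*(2 + 2*I) + 4)/(a^3 + a^2*(-6 - 7*I) + a*(8 + 42*I) - 48)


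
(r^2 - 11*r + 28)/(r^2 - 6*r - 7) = (r - 4)/(r + 1)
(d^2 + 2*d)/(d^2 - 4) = d/(d - 2)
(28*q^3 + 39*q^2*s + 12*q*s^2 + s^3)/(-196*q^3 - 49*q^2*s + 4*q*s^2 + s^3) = (-q - s)/(7*q - s)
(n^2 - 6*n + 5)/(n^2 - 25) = (n - 1)/(n + 5)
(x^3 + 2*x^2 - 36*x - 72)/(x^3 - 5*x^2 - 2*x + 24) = (x^2 - 36)/(x^2 - 7*x + 12)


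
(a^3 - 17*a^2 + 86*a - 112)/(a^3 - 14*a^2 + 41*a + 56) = (a - 2)/(a + 1)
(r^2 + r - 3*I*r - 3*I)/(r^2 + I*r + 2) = (r^2 + r - 3*I*r - 3*I)/(r^2 + I*r + 2)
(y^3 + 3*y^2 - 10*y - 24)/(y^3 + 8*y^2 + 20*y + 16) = (y - 3)/(y + 2)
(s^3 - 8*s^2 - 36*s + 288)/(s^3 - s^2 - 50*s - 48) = (s - 6)/(s + 1)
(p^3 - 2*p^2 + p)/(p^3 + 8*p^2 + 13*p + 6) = p*(p^2 - 2*p + 1)/(p^3 + 8*p^2 + 13*p + 6)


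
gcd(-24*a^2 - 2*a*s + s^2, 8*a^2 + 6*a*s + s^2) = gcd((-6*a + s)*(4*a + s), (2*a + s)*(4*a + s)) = 4*a + s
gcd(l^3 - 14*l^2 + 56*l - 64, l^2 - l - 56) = l - 8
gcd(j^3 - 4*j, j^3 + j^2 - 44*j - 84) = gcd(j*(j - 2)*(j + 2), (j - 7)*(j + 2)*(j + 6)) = j + 2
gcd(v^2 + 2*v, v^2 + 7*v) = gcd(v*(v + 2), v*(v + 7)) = v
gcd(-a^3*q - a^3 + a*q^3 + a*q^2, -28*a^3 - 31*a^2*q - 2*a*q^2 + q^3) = a + q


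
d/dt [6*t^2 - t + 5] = 12*t - 1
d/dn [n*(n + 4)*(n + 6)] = 3*n^2 + 20*n + 24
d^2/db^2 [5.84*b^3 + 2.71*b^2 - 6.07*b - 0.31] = 35.04*b + 5.42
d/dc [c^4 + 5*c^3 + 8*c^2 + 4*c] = 4*c^3 + 15*c^2 + 16*c + 4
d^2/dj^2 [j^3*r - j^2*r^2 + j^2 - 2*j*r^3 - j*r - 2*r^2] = 6*j*r - 2*r^2 + 2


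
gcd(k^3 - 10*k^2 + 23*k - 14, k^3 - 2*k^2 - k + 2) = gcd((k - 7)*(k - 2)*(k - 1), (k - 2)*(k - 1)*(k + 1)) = k^2 - 3*k + 2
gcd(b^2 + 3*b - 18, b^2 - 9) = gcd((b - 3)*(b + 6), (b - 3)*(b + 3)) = b - 3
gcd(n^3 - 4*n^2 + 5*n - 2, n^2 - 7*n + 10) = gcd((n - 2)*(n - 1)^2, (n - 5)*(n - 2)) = n - 2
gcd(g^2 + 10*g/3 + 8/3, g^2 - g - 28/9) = g + 4/3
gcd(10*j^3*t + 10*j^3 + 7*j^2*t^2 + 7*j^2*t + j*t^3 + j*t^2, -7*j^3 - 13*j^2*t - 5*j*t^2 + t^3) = 1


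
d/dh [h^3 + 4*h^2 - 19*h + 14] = 3*h^2 + 8*h - 19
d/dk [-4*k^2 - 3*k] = -8*k - 3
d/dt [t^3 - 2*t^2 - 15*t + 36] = 3*t^2 - 4*t - 15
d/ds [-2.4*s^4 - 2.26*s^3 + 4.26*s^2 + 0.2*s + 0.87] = -9.6*s^3 - 6.78*s^2 + 8.52*s + 0.2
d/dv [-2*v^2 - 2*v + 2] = -4*v - 2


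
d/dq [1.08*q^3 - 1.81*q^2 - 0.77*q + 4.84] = 3.24*q^2 - 3.62*q - 0.77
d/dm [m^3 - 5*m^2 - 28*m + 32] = 3*m^2 - 10*m - 28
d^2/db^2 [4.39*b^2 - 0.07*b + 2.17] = 8.78000000000000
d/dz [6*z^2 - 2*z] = 12*z - 2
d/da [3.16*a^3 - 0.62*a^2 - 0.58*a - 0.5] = 9.48*a^2 - 1.24*a - 0.58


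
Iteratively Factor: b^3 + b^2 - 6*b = (b + 3)*(b^2 - 2*b) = (b - 2)*(b + 3)*(b)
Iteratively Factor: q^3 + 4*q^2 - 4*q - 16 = (q + 4)*(q^2 - 4) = (q + 2)*(q + 4)*(q - 2)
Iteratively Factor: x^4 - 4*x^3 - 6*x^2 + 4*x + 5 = (x + 1)*(x^3 - 5*x^2 - x + 5) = (x + 1)^2*(x^2 - 6*x + 5) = (x - 1)*(x + 1)^2*(x - 5)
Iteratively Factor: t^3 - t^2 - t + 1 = (t - 1)*(t^2 - 1) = (t - 1)^2*(t + 1)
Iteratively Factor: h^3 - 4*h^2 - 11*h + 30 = (h + 3)*(h^2 - 7*h + 10) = (h - 5)*(h + 3)*(h - 2)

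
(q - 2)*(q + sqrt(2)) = q^2 - 2*q + sqrt(2)*q - 2*sqrt(2)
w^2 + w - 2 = (w - 1)*(w + 2)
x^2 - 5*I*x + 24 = (x - 8*I)*(x + 3*I)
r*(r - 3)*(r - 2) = r^3 - 5*r^2 + 6*r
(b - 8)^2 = b^2 - 16*b + 64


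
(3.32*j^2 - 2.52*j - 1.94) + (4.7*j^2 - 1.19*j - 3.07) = 8.02*j^2 - 3.71*j - 5.01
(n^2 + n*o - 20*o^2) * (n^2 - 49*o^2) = n^4 + n^3*o - 69*n^2*o^2 - 49*n*o^3 + 980*o^4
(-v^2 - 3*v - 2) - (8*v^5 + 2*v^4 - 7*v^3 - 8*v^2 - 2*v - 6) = -8*v^5 - 2*v^4 + 7*v^3 + 7*v^2 - v + 4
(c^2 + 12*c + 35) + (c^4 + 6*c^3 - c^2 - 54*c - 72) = c^4 + 6*c^3 - 42*c - 37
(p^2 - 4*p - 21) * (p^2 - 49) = p^4 - 4*p^3 - 70*p^2 + 196*p + 1029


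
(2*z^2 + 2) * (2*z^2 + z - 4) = 4*z^4 + 2*z^3 - 4*z^2 + 2*z - 8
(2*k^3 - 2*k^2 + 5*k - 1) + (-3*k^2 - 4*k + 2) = 2*k^3 - 5*k^2 + k + 1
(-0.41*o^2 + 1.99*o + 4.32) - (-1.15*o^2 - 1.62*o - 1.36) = 0.74*o^2 + 3.61*o + 5.68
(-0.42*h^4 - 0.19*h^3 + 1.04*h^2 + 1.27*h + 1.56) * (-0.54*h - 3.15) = 0.2268*h^5 + 1.4256*h^4 + 0.0368999999999999*h^3 - 3.9618*h^2 - 4.8429*h - 4.914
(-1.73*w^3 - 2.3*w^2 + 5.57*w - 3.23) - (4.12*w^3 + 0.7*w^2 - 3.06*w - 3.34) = -5.85*w^3 - 3.0*w^2 + 8.63*w + 0.11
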